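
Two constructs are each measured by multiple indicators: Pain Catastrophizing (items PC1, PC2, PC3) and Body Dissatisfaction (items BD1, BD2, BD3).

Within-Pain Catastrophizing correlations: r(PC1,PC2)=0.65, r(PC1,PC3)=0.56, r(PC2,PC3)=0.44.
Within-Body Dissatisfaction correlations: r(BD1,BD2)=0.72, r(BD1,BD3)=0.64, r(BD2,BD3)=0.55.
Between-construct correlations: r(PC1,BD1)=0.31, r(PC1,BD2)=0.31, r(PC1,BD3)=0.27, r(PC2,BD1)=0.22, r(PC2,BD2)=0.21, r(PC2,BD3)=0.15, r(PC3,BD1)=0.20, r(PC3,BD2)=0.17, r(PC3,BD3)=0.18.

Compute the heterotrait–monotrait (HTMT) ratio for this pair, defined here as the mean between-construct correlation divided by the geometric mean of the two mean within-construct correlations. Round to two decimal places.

0.38

Mean heterotrait r = 2.02/9 = 0.2244.
Mean within-PC = 1.65/3 = 0.5500; mean within-BD = 1.91/3 = 0.6367.
Geometric mean = √(0.5500 × 0.6367) = 0.5918.
HTMT = 0.2244 / 0.5918 = 0.38.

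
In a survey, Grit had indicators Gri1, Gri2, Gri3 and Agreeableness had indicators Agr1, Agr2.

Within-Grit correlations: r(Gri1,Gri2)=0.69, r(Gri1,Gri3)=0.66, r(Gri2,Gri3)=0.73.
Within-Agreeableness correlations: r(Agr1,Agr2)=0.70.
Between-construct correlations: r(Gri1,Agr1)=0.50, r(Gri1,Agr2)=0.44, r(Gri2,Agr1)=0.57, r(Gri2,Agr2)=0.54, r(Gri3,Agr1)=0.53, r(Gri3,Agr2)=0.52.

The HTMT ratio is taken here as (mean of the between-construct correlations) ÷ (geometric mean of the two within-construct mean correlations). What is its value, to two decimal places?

0.74

Mean between = 3.10/6 = 0.5167.
Mean within-Gri = 2.08/3 = 0.6933; mean within-Agr = 0.70/1 = 0.7000.
Geometric mean = √(0.6933 × 0.7000) = 0.6966.
HTMT = 0.5167 / 0.6966 = 0.74.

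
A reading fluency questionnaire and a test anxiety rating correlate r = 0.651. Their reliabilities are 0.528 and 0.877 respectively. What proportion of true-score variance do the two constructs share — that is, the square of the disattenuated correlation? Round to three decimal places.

0.915

Disattenuated r = 0.651 / √(0.528 × 0.877) = 0.651 / 0.6805 = 0.9566.
Shared true-score variance = 0.9566² = 0.9151 ≈ 0.915.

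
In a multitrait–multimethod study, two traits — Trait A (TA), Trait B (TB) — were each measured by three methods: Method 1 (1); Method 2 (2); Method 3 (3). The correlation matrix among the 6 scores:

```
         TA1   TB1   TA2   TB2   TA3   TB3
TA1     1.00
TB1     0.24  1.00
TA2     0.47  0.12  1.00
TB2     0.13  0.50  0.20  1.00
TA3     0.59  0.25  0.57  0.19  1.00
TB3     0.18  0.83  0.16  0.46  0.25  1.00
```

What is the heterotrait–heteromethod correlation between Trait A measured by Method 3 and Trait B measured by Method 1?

Different traits and methods: r(TA3, TB1) = 0.25.

0.25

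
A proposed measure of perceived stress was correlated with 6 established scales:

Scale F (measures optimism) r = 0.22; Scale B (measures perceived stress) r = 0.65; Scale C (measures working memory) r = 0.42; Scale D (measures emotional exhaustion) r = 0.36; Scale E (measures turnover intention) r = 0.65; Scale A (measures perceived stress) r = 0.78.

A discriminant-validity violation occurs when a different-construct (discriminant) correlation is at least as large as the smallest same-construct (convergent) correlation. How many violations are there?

Convergent (same construct = perceived stress): Scale B, Scale A.
Smallest convergent = 0.65. Discriminant values: 0.22, 0.42, 0.36, 0.65; count ≥ 0.65 → 1.

1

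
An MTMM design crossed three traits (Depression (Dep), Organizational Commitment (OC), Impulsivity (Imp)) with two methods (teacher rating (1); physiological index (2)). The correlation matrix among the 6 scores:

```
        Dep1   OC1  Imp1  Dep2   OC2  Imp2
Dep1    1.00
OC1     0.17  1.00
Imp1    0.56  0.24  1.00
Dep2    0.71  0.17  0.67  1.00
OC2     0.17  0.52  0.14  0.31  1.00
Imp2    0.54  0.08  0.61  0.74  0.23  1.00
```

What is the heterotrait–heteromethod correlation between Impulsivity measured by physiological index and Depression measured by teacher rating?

Different traits and methods: r(Imp2, Dep1) = 0.54.

0.54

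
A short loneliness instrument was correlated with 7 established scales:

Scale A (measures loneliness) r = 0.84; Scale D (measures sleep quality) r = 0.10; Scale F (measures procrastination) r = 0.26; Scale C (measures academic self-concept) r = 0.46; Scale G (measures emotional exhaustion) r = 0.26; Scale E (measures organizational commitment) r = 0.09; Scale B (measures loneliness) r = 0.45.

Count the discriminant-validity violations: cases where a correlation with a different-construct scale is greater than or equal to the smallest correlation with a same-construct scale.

1

Convergent (same construct = loneliness): Scale A, Scale B.
Smallest convergent = 0.45. Discriminant values: 0.10, 0.26, 0.46, 0.26, 0.09; count ≥ 0.45 → 1.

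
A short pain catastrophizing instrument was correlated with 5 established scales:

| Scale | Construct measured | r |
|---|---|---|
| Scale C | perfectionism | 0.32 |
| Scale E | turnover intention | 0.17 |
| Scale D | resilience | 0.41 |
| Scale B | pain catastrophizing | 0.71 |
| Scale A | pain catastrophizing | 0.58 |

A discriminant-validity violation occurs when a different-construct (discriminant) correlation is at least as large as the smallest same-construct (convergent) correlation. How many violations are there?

0

Convergent (same construct = pain catastrophizing): Scale B, Scale A.
Smallest convergent = 0.58. Discriminant values: 0.32, 0.17, 0.41; count ≥ 0.58 → 0.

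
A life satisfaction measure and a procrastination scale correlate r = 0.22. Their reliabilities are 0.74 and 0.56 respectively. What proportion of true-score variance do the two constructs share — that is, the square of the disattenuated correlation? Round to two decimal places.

0.12

Disattenuated r = 0.22 / √(0.74 × 0.56) = 0.22 / 0.6437 = 0.3418.
Shared true-score variance = 0.3418² = 0.1168 ≈ 0.12.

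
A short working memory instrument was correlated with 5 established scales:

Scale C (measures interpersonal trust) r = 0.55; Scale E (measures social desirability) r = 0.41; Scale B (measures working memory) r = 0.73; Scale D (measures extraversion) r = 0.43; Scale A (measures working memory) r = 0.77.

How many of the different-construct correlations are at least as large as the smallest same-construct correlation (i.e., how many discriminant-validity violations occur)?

0

Convergent (same construct = working memory): Scale B, Scale A.
Smallest convergent = 0.73. Discriminant values: 0.55, 0.41, 0.43; count ≥ 0.73 → 0.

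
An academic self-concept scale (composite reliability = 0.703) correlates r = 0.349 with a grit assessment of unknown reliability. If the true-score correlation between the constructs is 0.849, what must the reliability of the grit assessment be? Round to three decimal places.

0.240

r_true = r_obs / √(r_xx · r_yy) ⇒ 0.849 = 0.349 / √(0.703 · r_yy).
√(0.703 · r_yy) = 0.349 / 0.849 = 0.4111; 0.703 · r_yy = 0.1690; r_yy = 0.1690 / 0.703 ≈ 0.240.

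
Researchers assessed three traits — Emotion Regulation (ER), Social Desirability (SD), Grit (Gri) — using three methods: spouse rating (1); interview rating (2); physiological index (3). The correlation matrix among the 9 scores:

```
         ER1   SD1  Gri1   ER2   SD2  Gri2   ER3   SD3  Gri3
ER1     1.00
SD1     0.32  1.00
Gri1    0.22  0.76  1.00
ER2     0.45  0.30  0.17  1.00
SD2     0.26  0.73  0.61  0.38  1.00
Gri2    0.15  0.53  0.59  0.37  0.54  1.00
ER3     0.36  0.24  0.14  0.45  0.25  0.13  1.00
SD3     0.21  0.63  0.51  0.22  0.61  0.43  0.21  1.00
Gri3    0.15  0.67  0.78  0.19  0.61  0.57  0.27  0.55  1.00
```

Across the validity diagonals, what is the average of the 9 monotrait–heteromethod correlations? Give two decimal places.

0.57

Convergent values: 0.45, 0.36, 0.45, 0.73, 0.63, 0.61, 0.59, 0.78, 0.57; mean = 5.17/9 = 0.57.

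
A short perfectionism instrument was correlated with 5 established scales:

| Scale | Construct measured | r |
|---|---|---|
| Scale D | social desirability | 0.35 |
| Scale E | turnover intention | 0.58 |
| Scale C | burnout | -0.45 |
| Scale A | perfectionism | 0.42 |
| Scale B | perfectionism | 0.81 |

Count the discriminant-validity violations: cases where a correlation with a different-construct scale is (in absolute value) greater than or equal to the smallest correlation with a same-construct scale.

2

Convergent (same construct = perfectionism): Scale A, Scale B.
Smallest convergent = 0.42. Discriminant |r|: 0.35, 0.58, 0.45; count ≥ 0.42 → 2.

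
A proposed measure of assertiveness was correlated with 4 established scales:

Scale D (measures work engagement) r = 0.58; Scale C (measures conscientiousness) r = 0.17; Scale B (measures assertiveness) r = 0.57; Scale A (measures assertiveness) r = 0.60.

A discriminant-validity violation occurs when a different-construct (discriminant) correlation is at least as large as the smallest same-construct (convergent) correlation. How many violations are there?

1

Convergent (same construct = assertiveness): Scale B, Scale A.
Smallest convergent = 0.57. Discriminant values: 0.58, 0.17; count ≥ 0.57 → 1.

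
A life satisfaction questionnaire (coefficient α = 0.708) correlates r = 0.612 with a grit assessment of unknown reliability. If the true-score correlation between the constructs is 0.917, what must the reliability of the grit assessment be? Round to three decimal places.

r_true = r_obs / √(r_xx · r_yy) ⇒ 0.917 = 0.612 / √(0.708 · r_yy).
√(0.708 · r_yy) = 0.612 / 0.917 = 0.6674; 0.708 · r_yy = 0.4454; r_yy = 0.4454 / 0.708 ≈ 0.629.

0.629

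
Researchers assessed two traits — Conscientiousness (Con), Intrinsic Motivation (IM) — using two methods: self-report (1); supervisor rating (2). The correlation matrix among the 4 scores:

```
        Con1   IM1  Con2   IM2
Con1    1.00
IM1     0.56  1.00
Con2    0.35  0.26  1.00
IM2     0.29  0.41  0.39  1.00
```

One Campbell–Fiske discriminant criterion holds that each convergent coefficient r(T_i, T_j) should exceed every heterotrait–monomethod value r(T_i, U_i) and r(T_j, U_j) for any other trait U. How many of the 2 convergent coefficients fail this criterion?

Each convergent coefficient versus the relevant comparison correlations:
Con (methods 1·2): 0.35 vs {0.56, 0.39} → fail.
IM (methods 1·2): 0.41 vs {0.56, 0.39} → fail.
2 of 2 fail.

2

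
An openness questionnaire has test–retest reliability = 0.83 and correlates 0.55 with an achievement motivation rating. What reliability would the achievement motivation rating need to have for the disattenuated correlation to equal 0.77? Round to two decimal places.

r_true = r_obs / √(r_xx · r_yy) ⇒ 0.77 = 0.55 / √(0.83 · r_yy).
√(0.83 · r_yy) = 0.55 / 0.77 = 0.7143; 0.83 · r_yy = 0.5102; r_yy = 0.5102 / 0.83 ≈ 0.61.

0.61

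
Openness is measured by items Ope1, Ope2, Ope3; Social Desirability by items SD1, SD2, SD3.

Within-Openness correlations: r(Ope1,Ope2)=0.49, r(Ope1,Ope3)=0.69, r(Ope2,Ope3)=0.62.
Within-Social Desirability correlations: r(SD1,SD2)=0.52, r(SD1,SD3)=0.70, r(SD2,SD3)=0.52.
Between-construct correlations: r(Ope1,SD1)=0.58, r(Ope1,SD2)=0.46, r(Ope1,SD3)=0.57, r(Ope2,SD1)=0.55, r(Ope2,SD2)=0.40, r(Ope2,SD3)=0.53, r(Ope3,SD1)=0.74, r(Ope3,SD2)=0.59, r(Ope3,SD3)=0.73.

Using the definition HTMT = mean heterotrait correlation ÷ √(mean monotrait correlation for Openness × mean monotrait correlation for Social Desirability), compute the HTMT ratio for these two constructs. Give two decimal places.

0.97

Mean between = 5.15/9 = 0.5722.
Mean within-Ope = 1.80/3 = 0.6000; mean within-SD = 1.74/3 = 0.5800.
Geometric mean = √(0.6000 × 0.5800) = 0.5899.
HTMT = 0.5722 / 0.5899 = 0.97.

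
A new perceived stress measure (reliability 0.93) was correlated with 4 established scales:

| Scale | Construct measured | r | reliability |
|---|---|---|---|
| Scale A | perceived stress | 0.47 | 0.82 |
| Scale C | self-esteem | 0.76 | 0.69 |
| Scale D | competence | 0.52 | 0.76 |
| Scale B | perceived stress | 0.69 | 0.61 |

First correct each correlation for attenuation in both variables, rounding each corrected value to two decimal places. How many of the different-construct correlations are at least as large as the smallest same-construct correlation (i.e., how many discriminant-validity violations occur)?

2

Disattenuated r (r / √(r_scale · r_new)):
  Scale A (conv): 0.47 / √(0.82·0.93) = 0.54
  Scale C (disc): 0.76 / √(0.69·0.93) = 0.95
  Scale D (disc): 0.52 / √(0.76·0.93) = 0.62
  Scale B (conv): 0.69 / √(0.61·0.93) = 0.92
Smallest convergent = 0.54. Discriminant values: 0.95, 0.62; count ≥ 0.54 → 2.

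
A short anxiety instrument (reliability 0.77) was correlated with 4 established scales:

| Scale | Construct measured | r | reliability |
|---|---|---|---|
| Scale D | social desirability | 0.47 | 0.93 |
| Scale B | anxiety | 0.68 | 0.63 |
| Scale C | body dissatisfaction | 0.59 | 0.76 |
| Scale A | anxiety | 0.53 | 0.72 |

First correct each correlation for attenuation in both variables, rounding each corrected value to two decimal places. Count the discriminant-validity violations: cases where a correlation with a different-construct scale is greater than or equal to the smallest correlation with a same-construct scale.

1

Disattenuated r (r / √(r_scale · r_new)):
  Scale D (disc): 0.47 / √(0.93·0.77) = 0.56
  Scale B (conv): 0.68 / √(0.63·0.77) = 0.98
  Scale C (disc): 0.59 / √(0.76·0.77) = 0.77
  Scale A (conv): 0.53 / √(0.72·0.77) = 0.71
Smallest convergent = 0.71. Discriminant values: 0.56, 0.77; count ≥ 0.71 → 1.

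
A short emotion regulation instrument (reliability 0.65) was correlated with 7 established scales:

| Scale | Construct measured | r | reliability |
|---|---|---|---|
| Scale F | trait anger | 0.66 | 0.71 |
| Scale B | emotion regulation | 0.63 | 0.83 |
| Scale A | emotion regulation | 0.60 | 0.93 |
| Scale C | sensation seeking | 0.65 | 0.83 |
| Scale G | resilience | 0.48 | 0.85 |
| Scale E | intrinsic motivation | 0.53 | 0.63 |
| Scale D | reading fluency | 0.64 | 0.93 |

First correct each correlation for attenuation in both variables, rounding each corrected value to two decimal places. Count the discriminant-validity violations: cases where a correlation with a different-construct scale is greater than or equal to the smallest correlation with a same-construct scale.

4

Disattenuated r (r / √(r_scale · r_new)):
  Scale F (disc): 0.66 / √(0.71·0.65) = 0.97
  Scale B (conv): 0.63 / √(0.83·0.65) = 0.86
  Scale A (conv): 0.60 / √(0.93·0.65) = 0.77
  Scale C (disc): 0.65 / √(0.83·0.65) = 0.88
  Scale G (disc): 0.48 / √(0.85·0.65) = 0.65
  Scale E (disc): 0.53 / √(0.63·0.65) = 0.83
  Scale D (disc): 0.64 / √(0.93·0.65) = 0.82
Smallest convergent = 0.77. Discriminant values: 0.97, 0.88, 0.65, 0.83, 0.82; count ≥ 0.77 → 4.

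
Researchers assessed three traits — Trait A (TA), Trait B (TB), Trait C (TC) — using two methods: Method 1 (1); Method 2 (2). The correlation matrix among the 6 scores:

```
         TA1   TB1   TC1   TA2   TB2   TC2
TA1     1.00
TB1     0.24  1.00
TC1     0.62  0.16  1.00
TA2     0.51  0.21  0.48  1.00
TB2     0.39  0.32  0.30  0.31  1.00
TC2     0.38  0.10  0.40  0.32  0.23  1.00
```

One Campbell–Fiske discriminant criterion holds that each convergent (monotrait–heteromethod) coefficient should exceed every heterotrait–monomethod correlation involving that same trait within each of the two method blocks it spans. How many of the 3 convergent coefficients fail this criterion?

2

Checking each validity diagonal entry against its comparison values:
TA (methods 1·2): 0.51 vs {0.24, 0.31, 0.62, 0.32} → fail.
TB (methods 1·2): 0.32 vs {0.24, 0.31, 0.16, 0.23} → pass.
TC (methods 1·2): 0.40 vs {0.62, 0.32, 0.16, 0.23} → fail.
2 of 3 fail.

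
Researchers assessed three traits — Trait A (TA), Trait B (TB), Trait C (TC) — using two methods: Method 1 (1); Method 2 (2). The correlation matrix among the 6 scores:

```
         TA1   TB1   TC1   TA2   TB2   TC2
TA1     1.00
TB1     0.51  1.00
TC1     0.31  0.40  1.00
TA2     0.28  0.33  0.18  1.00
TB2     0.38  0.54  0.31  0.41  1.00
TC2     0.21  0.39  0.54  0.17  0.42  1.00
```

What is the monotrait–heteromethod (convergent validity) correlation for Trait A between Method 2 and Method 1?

0.28

Same trait (TA), different methods: r(TA2, TA1) = 0.28.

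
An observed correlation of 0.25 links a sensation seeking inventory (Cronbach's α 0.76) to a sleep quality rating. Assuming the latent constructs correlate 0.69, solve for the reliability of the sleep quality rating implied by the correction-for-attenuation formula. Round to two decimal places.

r_true = r_obs / √(r_xx · r_yy) ⇒ 0.69 = 0.25 / √(0.76 · r_yy).
√(0.76 · r_yy) = 0.25 / 0.69 = 0.3623; 0.76 · r_yy = 0.1313; r_yy = 0.1313 / 0.76 ≈ 0.17.

0.17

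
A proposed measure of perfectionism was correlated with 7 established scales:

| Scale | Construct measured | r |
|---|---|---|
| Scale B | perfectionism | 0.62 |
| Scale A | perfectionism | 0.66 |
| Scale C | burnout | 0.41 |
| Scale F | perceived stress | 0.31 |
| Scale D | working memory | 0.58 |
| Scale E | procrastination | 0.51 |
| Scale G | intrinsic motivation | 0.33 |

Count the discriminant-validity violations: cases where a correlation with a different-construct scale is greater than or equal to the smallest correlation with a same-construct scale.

0

Convergent (same construct = perfectionism): Scale B, Scale A.
Smallest convergent = 0.62. Discriminant values: 0.41, 0.31, 0.58, 0.51, 0.33; count ≥ 0.62 → 0.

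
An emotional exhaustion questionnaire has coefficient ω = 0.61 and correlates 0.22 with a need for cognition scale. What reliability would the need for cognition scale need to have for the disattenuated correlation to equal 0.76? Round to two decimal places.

0.14

r_true = r_obs / √(r_xx · r_yy) ⇒ 0.76 = 0.22 / √(0.61 · r_yy).
√(0.61 · r_yy) = 0.22 / 0.76 = 0.2895; 0.61 · r_yy = 0.0838; r_yy = 0.0838 / 0.61 ≈ 0.14.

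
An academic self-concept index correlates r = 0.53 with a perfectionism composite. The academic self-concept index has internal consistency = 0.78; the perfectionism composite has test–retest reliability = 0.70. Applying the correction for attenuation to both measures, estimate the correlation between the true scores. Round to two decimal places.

r_true = r_obs / √(r_xx · r_yy) = 0.53 / √(0.78 × 0.70) = 0.53 / √0.5460 = 0.53 / 0.7389 ≈ 0.72.

0.72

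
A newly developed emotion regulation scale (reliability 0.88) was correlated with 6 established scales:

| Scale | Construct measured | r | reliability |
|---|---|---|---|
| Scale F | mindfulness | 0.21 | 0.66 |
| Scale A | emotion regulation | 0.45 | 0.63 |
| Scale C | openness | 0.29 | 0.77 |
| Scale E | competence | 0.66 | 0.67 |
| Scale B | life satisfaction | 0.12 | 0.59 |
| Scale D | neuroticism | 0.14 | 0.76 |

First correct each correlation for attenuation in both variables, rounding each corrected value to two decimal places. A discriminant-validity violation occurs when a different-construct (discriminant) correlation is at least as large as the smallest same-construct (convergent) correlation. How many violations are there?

1

Disattenuated r (r / √(r_scale · r_new)):
  Scale F (disc): 0.21 / √(0.66·0.88) = 0.28
  Scale A (conv): 0.45 / √(0.63·0.88) = 0.60
  Scale C (disc): 0.29 / √(0.77·0.88) = 0.35
  Scale E (disc): 0.66 / √(0.67·0.88) = 0.86
  Scale B (disc): 0.12 / √(0.59·0.88) = 0.17
  Scale D (disc): 0.14 / √(0.76·0.88) = 0.17
Smallest convergent = 0.60. Discriminant values: 0.28, 0.35, 0.86, 0.17, 0.17; count ≥ 0.60 → 1.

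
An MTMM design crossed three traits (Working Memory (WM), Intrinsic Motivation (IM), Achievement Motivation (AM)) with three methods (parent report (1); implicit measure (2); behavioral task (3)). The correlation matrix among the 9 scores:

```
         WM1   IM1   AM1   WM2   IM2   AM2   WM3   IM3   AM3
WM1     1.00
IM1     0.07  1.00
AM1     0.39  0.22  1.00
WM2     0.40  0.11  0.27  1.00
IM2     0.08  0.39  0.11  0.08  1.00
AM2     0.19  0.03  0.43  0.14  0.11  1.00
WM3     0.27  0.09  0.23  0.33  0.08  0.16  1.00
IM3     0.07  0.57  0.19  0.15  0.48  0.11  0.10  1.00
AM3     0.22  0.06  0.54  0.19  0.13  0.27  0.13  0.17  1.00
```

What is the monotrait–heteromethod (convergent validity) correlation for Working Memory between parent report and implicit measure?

Same trait (WM), different methods: r(WM1, WM2) = 0.40.

0.40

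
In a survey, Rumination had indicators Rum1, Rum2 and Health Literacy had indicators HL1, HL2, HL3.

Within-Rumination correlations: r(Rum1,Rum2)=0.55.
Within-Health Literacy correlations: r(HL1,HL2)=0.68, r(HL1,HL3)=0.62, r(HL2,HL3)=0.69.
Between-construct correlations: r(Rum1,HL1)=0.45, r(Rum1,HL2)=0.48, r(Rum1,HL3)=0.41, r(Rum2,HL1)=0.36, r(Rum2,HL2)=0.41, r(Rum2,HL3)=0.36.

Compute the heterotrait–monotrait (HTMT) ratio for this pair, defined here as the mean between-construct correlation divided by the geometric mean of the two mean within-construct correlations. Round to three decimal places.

Between-construct mean = 2.47/6 = 0.4117.
Mean within-Rum = 0.55/1 = 0.5500; mean within-HL = 1.99/3 = 0.6633.
Geometric mean = √(0.5500 × 0.6633) = 0.6040.
HTMT = 0.4117 / 0.6040 = 0.682.

0.682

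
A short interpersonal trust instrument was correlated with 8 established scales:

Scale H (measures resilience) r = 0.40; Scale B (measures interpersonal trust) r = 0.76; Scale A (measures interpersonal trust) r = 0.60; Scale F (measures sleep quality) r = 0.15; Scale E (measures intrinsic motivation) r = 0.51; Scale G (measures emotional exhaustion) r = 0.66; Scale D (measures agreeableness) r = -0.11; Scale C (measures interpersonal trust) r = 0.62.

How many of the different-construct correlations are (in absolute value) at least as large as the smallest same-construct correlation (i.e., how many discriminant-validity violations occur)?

Convergent (same construct = interpersonal trust): Scale B, Scale A, Scale C.
Smallest convergent = 0.60. Discriminant |r|: 0.40, 0.15, 0.51, 0.66, 0.11; count ≥ 0.60 → 1.

1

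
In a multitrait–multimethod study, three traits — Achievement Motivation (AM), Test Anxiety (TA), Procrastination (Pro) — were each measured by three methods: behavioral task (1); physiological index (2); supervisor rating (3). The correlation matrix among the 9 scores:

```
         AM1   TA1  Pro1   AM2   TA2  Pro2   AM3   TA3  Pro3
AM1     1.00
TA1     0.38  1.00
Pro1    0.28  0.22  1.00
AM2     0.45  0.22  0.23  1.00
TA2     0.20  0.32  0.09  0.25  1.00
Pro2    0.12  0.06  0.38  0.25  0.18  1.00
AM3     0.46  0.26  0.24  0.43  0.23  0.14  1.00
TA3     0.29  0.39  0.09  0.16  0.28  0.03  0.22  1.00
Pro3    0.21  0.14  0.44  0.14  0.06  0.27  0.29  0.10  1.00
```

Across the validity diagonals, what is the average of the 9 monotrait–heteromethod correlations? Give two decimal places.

Convergent values: 0.45, 0.46, 0.43, 0.32, 0.39, 0.28, 0.38, 0.44, 0.27; mean = 3.42/9 = 0.38.

0.38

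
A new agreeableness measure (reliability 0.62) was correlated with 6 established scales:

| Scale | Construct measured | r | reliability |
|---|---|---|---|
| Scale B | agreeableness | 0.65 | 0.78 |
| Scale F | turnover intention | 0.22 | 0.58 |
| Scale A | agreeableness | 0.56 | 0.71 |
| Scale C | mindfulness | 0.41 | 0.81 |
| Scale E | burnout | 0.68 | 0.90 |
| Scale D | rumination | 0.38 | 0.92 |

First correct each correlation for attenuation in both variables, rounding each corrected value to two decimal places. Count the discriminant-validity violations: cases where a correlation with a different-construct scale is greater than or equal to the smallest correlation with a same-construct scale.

1

Disattenuated r (r / √(r_scale · r_new)):
  Scale B (conv): 0.65 / √(0.78·0.62) = 0.93
  Scale F (disc): 0.22 / √(0.58·0.62) = 0.37
  Scale A (conv): 0.56 / √(0.71·0.62) = 0.84
  Scale C (disc): 0.41 / √(0.81·0.62) = 0.58
  Scale E (disc): 0.68 / √(0.90·0.62) = 0.91
  Scale D (disc): 0.38 / √(0.92·0.62) = 0.50
Smallest convergent = 0.84. Discriminant values: 0.37, 0.58, 0.91, 0.50; count ≥ 0.84 → 1.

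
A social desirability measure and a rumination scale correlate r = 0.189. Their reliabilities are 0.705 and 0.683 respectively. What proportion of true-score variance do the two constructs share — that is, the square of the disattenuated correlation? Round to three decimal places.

0.074

Disattenuated r = 0.189 / √(0.705 × 0.683) = 0.189 / 0.6939 = 0.2724.
Shared true-score variance = 0.2724² = 0.0742 ≈ 0.074.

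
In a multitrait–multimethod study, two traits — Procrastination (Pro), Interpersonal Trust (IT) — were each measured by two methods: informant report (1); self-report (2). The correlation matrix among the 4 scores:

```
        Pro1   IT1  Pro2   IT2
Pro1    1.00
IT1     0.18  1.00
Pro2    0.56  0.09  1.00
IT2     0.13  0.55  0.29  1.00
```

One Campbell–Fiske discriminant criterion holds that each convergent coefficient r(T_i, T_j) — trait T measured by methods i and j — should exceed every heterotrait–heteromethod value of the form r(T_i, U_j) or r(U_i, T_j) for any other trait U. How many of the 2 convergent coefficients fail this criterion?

0

Convergent coefficients and their comparison sets:
Pro (methods 1·2): 0.56 vs {0.13, 0.09} → pass.
IT (methods 1·2): 0.55 vs {0.09, 0.13} → pass.
0 of 2 fail.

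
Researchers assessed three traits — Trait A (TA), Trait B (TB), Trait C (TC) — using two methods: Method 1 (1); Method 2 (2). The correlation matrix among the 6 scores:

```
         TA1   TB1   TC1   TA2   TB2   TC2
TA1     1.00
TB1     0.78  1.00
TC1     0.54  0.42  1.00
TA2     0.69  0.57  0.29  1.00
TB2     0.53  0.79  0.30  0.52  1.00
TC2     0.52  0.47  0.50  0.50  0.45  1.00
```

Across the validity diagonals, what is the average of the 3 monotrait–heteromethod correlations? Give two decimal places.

Convergent values: 0.69, 0.79, 0.50; mean = 1.98/3 = 0.66.

0.66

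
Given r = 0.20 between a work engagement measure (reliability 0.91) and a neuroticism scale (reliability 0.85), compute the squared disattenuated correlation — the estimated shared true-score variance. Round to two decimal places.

0.05

Disattenuated r = 0.20 / √(0.91 × 0.85) = 0.20 / 0.8795 = 0.2274.
Shared true-score variance = 0.2274² = 0.0517 ≈ 0.05.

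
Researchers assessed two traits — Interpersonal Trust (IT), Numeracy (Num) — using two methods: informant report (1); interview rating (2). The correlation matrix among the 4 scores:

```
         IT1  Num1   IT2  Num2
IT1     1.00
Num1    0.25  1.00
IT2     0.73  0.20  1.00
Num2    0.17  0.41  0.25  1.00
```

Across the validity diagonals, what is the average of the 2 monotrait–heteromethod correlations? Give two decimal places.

0.57

Convergent values: 0.73, 0.41; mean = 1.14/2 = 0.57.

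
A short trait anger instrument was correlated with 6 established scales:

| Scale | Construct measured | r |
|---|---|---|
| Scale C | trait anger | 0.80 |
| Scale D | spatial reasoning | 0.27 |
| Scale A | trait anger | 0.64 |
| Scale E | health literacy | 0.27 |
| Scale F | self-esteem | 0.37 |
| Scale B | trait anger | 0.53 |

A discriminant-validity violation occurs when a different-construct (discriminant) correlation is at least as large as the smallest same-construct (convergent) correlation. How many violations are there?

Convergent (same construct = trait anger): Scale C, Scale A, Scale B.
Smallest convergent = 0.53. Discriminant values: 0.27, 0.27, 0.37; count ≥ 0.53 → 0.

0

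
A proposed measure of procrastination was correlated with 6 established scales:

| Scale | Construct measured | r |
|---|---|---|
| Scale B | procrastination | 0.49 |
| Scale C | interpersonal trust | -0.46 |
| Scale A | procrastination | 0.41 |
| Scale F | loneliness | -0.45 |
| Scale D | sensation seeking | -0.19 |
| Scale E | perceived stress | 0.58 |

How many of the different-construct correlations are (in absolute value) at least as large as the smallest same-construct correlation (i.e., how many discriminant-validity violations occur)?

3

Convergent (same construct = procrastination): Scale B, Scale A.
Smallest convergent = 0.41. Discriminant |r|: 0.46, 0.45, 0.19, 0.58; count ≥ 0.41 → 3.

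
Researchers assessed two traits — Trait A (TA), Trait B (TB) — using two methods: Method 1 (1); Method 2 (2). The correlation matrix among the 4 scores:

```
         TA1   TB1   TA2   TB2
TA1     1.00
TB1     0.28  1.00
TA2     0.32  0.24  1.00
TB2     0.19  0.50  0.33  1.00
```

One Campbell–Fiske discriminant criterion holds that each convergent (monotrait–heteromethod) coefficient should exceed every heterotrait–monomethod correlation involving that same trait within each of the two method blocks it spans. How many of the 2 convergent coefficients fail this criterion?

1

Each convergent coefficient versus the relevant comparison correlations:
TA (methods 1·2): 0.32 vs {0.28, 0.33} → fail.
TB (methods 1·2): 0.50 vs {0.28, 0.33} → pass.
1 of 2 fail.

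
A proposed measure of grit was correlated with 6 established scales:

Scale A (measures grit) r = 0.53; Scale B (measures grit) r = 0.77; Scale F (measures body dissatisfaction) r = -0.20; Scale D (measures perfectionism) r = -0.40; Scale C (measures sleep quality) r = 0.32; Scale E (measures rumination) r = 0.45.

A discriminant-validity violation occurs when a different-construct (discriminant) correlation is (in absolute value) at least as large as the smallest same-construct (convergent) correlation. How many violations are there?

0

Convergent (same construct = grit): Scale A, Scale B.
Smallest convergent = 0.53. Discriminant |r|: 0.20, 0.40, 0.32, 0.45; count ≥ 0.53 → 0.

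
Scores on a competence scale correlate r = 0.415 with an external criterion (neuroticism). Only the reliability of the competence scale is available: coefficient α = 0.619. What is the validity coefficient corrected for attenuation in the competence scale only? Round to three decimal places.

Single correction: r_c = r_obs / √r_xx = 0.415 / √0.619 = 0.415 / 0.7868 ≈ 0.527.

0.527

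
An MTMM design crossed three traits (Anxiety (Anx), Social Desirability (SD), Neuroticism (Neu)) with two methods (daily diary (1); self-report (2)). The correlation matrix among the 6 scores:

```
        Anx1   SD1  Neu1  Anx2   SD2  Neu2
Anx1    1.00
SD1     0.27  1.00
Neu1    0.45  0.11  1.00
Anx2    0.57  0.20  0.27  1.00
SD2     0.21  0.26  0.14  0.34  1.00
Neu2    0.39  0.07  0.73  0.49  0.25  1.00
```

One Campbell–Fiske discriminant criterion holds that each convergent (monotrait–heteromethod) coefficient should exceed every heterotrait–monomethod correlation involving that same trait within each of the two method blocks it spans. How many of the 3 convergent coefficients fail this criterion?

Checking each validity diagonal entry against its comparison values:
Anx (methods 1·2): 0.57 vs {0.27, 0.34, 0.45, 0.49} → pass.
SD (methods 1·2): 0.26 vs {0.27, 0.34, 0.11, 0.25} → fail.
Neu (methods 1·2): 0.73 vs {0.45, 0.49, 0.11, 0.25} → pass.
1 of 3 fail.

1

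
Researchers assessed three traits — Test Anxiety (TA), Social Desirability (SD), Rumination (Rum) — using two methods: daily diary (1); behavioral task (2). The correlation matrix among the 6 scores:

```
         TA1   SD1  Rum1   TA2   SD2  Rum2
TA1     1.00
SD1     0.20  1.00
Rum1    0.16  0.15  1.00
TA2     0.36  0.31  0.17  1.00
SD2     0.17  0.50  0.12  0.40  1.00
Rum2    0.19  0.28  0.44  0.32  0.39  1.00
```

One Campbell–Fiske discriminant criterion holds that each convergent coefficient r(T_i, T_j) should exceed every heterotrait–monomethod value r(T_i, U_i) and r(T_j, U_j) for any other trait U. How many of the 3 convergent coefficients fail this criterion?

Each convergent coefficient versus the relevant comparison correlations:
TA (methods 1·2): 0.36 vs {0.20, 0.40, 0.16, 0.32} → fail.
SD (methods 1·2): 0.50 vs {0.20, 0.40, 0.15, 0.39} → pass.
Rum (methods 1·2): 0.44 vs {0.16, 0.32, 0.15, 0.39} → pass.
1 of 3 fail.

1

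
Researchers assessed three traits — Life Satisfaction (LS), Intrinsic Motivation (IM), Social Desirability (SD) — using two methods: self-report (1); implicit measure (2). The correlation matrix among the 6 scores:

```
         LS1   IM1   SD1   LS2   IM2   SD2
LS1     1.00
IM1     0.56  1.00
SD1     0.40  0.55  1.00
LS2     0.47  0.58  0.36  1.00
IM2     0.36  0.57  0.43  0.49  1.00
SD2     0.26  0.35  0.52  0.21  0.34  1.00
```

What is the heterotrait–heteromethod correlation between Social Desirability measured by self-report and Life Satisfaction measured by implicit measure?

0.36

Different traits and methods: r(SD1, LS2) = 0.36.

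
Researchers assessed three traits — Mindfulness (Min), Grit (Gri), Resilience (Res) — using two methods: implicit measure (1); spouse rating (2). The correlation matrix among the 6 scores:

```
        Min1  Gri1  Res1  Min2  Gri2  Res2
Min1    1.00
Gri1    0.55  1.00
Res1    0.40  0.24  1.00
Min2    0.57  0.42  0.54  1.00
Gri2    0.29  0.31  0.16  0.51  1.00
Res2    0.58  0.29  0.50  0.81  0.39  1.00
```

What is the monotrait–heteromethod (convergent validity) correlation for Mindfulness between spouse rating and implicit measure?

0.57

Same trait (Min), different methods: r(Min2, Min1) = 0.57.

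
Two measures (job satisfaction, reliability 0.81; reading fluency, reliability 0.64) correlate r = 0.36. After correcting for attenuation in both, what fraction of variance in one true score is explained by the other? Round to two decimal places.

Disattenuated r = 0.36 / √(0.81 × 0.64) = 0.36 / 0.7200 = 0.5000.
Shared true-score variance = 0.5000² = 0.2500 ≈ 0.25.

0.25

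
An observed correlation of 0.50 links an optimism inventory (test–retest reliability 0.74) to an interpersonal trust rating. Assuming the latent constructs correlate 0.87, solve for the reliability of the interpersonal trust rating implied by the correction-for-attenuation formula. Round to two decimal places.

r_true = r_obs / √(r_xx · r_yy) ⇒ 0.87 = 0.50 / √(0.74 · r_yy).
√(0.74 · r_yy) = 0.50 / 0.87 = 0.5747; 0.74 · r_yy = 0.3303; r_yy = 0.3303 / 0.74 ≈ 0.45.

0.45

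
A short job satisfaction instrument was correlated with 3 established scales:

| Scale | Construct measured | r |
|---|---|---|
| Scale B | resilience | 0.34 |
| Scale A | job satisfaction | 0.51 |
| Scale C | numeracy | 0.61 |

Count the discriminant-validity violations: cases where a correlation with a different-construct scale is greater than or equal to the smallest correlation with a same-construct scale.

Convergent (same construct = job satisfaction): Scale A.
Smallest convergent = 0.51. Discriminant values: 0.34, 0.61; count ≥ 0.51 → 1.

1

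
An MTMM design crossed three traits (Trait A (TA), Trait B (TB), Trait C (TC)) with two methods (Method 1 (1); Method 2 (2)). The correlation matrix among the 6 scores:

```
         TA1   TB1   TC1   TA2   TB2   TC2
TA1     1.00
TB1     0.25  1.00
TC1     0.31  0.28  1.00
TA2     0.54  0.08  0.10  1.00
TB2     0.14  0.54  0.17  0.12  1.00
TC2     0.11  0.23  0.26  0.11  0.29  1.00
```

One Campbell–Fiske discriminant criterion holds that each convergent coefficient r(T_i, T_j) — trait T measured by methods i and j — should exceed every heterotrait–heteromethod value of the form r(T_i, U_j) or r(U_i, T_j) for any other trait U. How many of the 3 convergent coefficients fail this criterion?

0

Checking each validity diagonal entry against its comparison values:
TA (methods 1·2): 0.54 vs {0.14, 0.08, 0.11, 0.10} → pass.
TB (methods 1·2): 0.54 vs {0.08, 0.14, 0.23, 0.17} → pass.
TC (methods 1·2): 0.26 vs {0.10, 0.11, 0.17, 0.23} → pass.
0 of 3 fail.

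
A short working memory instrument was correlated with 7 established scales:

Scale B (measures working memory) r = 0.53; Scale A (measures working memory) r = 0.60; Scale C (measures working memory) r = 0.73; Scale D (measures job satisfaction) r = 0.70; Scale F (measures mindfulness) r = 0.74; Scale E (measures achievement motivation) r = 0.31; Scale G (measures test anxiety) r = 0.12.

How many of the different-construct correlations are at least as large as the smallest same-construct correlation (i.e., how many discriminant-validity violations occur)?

2

Convergent (same construct = working memory): Scale B, Scale A, Scale C.
Smallest convergent = 0.53. Discriminant values: 0.70, 0.74, 0.31, 0.12; count ≥ 0.53 → 2.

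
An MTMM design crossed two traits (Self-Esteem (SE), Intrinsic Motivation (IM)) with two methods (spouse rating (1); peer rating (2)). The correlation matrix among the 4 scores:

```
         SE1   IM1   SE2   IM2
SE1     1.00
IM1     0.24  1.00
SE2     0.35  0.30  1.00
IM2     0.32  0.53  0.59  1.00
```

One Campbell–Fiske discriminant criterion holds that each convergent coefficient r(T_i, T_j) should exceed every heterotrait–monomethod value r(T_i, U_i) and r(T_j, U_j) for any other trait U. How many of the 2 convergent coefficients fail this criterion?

Each convergent coefficient versus the relevant comparison correlations:
SE (methods 1·2): 0.35 vs {0.24, 0.59} → fail.
IM (methods 1·2): 0.53 vs {0.24, 0.59} → fail.
2 of 2 fail.

2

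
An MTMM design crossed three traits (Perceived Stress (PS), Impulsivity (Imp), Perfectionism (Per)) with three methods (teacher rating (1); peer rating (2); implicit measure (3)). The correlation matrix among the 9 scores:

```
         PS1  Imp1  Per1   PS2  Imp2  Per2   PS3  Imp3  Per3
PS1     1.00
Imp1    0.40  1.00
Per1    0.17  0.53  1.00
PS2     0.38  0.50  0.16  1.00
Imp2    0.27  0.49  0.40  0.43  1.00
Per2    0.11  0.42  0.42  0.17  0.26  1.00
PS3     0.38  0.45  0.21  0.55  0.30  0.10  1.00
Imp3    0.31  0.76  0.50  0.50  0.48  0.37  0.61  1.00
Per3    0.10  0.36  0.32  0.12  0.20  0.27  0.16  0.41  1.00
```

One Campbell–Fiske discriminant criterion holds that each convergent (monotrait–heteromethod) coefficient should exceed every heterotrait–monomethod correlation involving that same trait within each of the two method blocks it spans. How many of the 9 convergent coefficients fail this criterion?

8

Each convergent coefficient versus the relevant comparison correlations:
PS (methods 1·2): 0.38 vs {0.40, 0.43, 0.17, 0.17} → fail.
PS (methods 1·3): 0.38 vs {0.40, 0.61, 0.17, 0.16} → fail.
PS (methods 2·3): 0.55 vs {0.43, 0.61, 0.17, 0.16} → fail.
Imp (methods 1·2): 0.49 vs {0.40, 0.43, 0.53, 0.26} → fail.
Imp (methods 1·3): 0.76 vs {0.40, 0.61, 0.53, 0.41} → pass.
Imp (methods 2·3): 0.48 vs {0.43, 0.61, 0.26, 0.41} → fail.
Per (methods 1·2): 0.42 vs {0.17, 0.17, 0.53, 0.26} → fail.
Per (methods 1·3): 0.32 vs {0.17, 0.16, 0.53, 0.41} → fail.
Per (methods 2·3): 0.27 vs {0.17, 0.16, 0.26, 0.41} → fail.
8 of 9 fail.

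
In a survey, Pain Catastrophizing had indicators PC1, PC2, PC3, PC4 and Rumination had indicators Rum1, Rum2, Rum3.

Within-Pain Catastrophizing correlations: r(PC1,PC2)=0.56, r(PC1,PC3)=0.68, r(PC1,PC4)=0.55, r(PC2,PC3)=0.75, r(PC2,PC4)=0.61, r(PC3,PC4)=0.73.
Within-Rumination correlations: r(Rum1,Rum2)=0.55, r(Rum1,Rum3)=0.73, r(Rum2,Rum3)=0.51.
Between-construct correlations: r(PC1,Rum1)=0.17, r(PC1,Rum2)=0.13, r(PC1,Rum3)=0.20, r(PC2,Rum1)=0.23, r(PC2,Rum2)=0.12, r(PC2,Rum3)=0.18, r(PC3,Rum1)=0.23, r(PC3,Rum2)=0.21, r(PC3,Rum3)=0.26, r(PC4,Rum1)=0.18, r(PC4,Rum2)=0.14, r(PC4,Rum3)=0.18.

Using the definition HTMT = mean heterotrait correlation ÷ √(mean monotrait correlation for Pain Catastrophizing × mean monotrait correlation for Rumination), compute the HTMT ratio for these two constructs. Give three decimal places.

Mean between = 2.23/12 = 0.1858.
Mean within-PC = 3.88/6 = 0.6467; mean within-Rum = 1.79/3 = 0.5967.
Geometric mean = √(0.6467 × 0.5967) = 0.6212.
HTMT = 0.1858 / 0.6212 = 0.299.

0.299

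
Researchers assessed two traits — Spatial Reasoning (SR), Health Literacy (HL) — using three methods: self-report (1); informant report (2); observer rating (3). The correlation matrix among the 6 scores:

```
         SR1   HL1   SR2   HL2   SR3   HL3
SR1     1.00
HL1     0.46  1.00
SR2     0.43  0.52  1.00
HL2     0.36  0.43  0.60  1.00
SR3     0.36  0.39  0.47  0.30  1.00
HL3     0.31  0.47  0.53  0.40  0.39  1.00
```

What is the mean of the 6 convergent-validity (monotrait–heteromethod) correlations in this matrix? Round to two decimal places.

Convergent values: 0.43, 0.36, 0.47, 0.43, 0.47, 0.40; mean = 2.56/6 = 0.43.

0.43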